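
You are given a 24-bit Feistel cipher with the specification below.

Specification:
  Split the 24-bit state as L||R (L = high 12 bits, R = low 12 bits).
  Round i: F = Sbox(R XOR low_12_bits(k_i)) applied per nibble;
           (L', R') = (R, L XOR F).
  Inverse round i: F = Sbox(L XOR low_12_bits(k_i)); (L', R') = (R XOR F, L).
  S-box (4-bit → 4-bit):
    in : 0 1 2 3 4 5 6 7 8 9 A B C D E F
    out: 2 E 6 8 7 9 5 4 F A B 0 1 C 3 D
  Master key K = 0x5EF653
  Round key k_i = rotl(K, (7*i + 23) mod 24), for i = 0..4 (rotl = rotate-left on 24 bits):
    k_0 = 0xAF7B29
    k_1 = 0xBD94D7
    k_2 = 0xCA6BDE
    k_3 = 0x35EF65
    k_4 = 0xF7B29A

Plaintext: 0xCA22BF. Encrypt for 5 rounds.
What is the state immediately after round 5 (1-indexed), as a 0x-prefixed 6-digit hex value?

s_0 = plaintext = 0xCA22BF
s_1 = Round(s_0, k_0) = 0x2BF607
s_2 = Round(s_1, k_1) = 0x60747D
s_3 = Round(s_2, k_2) = 0x47DBBF
s_4 = Round(s_3, k_3) = 0xBBF3B6
s_5 = Round(s_4, k_4) = 0x3B65DE

0x3B65DE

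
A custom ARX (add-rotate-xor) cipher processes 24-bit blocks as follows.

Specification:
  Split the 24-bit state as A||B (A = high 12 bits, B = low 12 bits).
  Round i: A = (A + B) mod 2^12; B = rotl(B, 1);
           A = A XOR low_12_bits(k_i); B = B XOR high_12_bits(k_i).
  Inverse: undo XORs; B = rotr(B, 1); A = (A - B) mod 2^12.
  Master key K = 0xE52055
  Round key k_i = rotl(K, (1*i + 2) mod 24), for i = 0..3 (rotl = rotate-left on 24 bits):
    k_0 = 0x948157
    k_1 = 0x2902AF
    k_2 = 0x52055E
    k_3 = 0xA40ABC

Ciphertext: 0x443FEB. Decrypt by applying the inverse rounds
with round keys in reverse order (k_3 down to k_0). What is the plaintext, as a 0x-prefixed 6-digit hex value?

s_0 = ciphertext = 0x443FEB
s_1 = InvRound(s_0, k_3) = 0x42AAD5
s_2 = InvRound(s_1, k_2) = 0x17AFFA
s_3 = InvRound(s_2, k_1) = 0xD206B5
s_4 = InvRound(s_3, k_0) = 0xC79FFE

0xC79FFE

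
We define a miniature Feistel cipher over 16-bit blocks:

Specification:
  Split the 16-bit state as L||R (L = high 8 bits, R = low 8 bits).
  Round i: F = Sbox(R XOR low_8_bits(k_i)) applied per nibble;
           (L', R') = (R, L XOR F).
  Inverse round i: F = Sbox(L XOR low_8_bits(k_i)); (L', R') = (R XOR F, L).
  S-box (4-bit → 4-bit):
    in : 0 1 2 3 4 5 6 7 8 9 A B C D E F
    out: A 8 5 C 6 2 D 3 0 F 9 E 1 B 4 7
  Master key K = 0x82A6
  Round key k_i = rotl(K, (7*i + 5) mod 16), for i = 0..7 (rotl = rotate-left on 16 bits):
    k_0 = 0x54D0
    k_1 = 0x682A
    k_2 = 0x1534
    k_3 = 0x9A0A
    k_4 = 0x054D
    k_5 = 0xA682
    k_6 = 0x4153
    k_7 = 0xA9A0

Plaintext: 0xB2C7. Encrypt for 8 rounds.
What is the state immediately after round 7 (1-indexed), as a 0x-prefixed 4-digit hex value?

0x6256

s_0 = plaintext = 0xB2C7
s_1 = Round(s_0, k_0) = 0xC731
s_2 = Round(s_1, k_1) = 0x3149
s_3 = Round(s_2, k_2) = 0x490A
s_4 = Round(s_3, k_3) = 0x0AE3
s_5 = Round(s_4, k_4) = 0xE39E
s_6 = Round(s_5, k_5) = 0x9E62
s_7 = Round(s_6, k_6) = 0x6256
s_8 = Round(s_7, k_7) = 0x561F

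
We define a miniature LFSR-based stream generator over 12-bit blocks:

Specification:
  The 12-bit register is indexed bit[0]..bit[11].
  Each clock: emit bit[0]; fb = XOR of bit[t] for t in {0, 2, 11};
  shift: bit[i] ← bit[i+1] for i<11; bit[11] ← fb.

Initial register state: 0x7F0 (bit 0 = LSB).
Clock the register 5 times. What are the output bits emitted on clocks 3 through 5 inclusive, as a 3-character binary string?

reg_0 = 0x7F0
clock 1: out=0, reg = 0x3F8
clock 2: out=0, reg = 0x1FC
clock 3: out=0, reg = 0x8FE
clock 4: out=0, reg = 0x47F
clock 5: out=1, reg = 0x23F

001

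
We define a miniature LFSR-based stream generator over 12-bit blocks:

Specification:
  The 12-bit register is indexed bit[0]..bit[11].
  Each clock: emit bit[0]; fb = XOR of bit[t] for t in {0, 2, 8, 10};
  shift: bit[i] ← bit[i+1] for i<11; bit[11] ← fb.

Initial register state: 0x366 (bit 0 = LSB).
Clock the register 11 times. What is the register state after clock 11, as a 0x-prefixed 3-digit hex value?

0xC98

reg_0 = 0x366
clock 1: out=0, reg = 0x1B3
clock 2: out=1, reg = 0x0D9
clock 3: out=1, reg = 0x86C
clock 4: out=0, reg = 0xC36
clock 5: out=0, reg = 0x61B
clock 6: out=1, reg = 0x30D
clock 7: out=1, reg = 0x986
clock 8: out=0, reg = 0x4C3
clock 9: out=1, reg = 0x261
clock 10: out=1, reg = 0x930
clock 11: out=0, reg = 0xC98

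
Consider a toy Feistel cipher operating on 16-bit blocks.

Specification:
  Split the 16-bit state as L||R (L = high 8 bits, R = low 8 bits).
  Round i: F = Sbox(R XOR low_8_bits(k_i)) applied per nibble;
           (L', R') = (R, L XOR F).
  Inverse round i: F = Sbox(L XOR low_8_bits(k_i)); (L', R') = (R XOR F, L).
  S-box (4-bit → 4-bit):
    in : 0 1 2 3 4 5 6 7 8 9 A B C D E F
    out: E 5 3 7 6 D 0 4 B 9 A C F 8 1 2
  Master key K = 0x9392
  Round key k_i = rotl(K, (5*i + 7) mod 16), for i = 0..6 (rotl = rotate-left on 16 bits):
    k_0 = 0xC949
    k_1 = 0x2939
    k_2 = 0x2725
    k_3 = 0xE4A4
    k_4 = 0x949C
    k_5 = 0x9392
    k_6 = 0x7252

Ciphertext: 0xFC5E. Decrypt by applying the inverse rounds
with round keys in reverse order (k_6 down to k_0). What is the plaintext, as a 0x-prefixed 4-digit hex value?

0xC318

s_0 = ciphertext = 0xFC5E
s_1 = InvRound(s_0, k_6) = 0xFFFC
s_2 = InvRound(s_1, k_5) = 0xF4FF
s_3 = InvRound(s_2, k_4) = 0xF4F4
s_4 = InvRound(s_3, k_3) = 0x2AF4
s_5 = InvRound(s_4, k_2) = 0x162A
s_6 = InvRound(s_5, k_1) = 0x1816
s_7 = InvRound(s_6, k_0) = 0xC318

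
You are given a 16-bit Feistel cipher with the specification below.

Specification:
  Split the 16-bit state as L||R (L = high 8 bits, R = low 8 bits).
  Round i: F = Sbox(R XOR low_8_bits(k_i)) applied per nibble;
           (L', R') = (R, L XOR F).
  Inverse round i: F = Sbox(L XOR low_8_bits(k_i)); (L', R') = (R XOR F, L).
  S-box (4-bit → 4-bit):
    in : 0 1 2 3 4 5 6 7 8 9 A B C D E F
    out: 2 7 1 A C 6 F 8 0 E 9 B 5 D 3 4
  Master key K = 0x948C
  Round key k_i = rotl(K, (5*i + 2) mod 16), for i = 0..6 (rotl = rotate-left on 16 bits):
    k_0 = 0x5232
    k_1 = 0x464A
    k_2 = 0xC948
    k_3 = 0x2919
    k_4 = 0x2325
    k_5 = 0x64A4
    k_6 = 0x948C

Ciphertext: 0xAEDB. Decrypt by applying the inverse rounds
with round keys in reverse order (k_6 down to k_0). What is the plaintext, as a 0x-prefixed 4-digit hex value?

s_0 = ciphertext = 0xAEDB
s_1 = InvRound(s_0, k_6) = 0xCAAE
s_2 = InvRound(s_1, k_5) = 0x5DCA
s_3 = InvRound(s_2, k_4) = 0x4A5D
s_4 = InvRound(s_3, k_3) = 0x374A
s_5 = InvRound(s_4, k_2) = 0xCE37
s_6 = InvRound(s_5, k_1) = 0x3BCE
s_7 = InvRound(s_6, k_0) = 0xE03B

0xE03B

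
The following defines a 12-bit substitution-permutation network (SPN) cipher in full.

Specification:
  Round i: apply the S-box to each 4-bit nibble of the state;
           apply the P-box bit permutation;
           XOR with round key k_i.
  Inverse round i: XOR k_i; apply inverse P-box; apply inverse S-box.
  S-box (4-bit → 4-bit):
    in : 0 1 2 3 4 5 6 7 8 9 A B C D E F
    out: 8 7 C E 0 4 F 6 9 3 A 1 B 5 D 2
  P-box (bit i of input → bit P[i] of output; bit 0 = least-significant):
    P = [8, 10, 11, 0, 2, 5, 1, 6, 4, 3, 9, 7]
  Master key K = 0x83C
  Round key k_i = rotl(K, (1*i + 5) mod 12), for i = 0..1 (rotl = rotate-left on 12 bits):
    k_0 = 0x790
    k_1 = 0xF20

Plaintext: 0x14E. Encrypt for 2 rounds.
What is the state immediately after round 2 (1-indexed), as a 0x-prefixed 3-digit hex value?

0xAFC

s_0 = plaintext = 0x14E
s_1 = Round(s_0, k_0) = 0xC89
s_2 = Round(s_1, k_1) = 0xAFC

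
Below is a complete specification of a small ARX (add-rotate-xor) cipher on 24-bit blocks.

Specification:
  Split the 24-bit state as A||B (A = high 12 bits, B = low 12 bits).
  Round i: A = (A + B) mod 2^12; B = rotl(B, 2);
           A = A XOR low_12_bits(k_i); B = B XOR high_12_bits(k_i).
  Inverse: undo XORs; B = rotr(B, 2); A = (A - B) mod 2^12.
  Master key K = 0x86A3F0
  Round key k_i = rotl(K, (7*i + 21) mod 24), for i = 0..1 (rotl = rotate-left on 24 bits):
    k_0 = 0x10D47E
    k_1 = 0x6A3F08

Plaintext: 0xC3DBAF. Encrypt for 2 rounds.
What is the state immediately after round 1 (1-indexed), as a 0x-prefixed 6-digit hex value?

s_0 = plaintext = 0xC3DBAF
s_1 = Round(s_0, k_0) = 0x392FB3
s_2 = Round(s_1, k_1) = 0xC4D86C

0x392FB3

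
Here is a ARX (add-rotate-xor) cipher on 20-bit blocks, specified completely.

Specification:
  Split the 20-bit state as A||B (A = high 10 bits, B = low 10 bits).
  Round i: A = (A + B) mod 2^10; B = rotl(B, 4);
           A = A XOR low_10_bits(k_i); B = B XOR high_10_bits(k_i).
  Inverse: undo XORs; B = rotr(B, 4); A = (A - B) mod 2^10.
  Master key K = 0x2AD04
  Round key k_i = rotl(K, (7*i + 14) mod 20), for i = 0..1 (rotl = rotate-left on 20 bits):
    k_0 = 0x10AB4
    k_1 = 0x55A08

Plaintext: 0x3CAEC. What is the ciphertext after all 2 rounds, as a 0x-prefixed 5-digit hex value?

s_0 = plaintext = 0x3CAEC
s_1 = Round(s_0, k_0) = 0x5AA89
s_2 = Round(s_1, k_1) = 0x7EDCC

0x7EDCC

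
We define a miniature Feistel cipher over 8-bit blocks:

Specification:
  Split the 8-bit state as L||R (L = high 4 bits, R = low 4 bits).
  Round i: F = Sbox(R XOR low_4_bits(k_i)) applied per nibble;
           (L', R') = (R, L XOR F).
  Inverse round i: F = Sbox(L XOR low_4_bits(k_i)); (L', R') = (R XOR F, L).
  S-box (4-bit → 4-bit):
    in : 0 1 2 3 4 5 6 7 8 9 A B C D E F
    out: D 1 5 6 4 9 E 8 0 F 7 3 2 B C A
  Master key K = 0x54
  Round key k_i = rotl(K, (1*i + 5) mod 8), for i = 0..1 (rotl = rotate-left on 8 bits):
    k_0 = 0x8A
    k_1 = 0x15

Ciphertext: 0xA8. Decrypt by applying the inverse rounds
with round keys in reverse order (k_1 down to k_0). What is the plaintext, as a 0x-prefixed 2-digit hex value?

0xA2

s_0 = ciphertext = 0xA8
s_1 = InvRound(s_0, k_1) = 0x2A
s_2 = InvRound(s_1, k_0) = 0xA2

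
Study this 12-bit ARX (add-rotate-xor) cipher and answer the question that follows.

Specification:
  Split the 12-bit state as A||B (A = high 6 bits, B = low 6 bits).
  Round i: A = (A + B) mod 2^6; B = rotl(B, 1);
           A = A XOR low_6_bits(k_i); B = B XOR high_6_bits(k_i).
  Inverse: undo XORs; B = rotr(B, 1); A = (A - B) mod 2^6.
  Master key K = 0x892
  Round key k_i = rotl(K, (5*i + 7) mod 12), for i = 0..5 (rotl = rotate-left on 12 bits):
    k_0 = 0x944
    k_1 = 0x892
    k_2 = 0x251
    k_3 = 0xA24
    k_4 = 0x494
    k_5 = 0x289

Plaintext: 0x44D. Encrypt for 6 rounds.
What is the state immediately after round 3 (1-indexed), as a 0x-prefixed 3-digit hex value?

s_0 = plaintext = 0x44D
s_1 = Round(s_0, k_0) = 0x6BF
s_2 = Round(s_1, k_1) = 0x2DD
s_3 = Round(s_2, k_2) = 0xE73
s_4 = Round(s_3, k_3) = 0x20F
s_5 = Round(s_4, k_4) = 0x0CC
s_6 = Round(s_5, k_5) = 0x192

0xE73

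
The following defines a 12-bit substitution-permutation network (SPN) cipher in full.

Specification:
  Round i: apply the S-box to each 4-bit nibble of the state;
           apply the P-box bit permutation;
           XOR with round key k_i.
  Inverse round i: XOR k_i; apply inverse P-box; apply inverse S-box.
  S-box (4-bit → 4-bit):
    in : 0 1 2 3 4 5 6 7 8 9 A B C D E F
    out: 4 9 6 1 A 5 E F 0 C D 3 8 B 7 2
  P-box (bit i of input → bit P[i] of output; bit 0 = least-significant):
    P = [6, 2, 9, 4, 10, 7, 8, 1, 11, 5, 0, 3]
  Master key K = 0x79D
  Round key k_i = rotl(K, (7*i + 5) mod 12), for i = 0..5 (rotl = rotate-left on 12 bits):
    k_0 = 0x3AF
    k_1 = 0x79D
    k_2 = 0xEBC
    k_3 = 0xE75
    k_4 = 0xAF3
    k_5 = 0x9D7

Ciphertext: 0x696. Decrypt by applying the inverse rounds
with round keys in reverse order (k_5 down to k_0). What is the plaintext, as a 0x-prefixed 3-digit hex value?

0xA07

s_0 = ciphertext = 0x696
s_1 = InvRound(s_0, k_5) = 0x555
s_2 = InvRound(s_1, k_4) = 0xB72
s_3 = InvRound(s_2, k_3) = 0x0AF
s_4 = InvRound(s_3, k_2) = 0x519
s_5 = InvRound(s_4, k_1) = 0x8F2
s_6 = InvRound(s_5, k_0) = 0xA07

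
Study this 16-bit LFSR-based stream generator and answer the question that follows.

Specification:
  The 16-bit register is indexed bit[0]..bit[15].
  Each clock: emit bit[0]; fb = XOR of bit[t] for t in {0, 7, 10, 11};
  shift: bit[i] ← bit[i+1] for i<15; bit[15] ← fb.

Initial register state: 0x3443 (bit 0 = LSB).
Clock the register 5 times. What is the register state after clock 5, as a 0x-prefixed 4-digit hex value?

reg_0 = 0x3443
clock 1: out=1, reg = 0x1A21
clock 2: out=1, reg = 0x0D10
clock 3: out=0, reg = 0x0688
clock 4: out=0, reg = 0x0344
clock 5: out=0, reg = 0x01A2

0x01A2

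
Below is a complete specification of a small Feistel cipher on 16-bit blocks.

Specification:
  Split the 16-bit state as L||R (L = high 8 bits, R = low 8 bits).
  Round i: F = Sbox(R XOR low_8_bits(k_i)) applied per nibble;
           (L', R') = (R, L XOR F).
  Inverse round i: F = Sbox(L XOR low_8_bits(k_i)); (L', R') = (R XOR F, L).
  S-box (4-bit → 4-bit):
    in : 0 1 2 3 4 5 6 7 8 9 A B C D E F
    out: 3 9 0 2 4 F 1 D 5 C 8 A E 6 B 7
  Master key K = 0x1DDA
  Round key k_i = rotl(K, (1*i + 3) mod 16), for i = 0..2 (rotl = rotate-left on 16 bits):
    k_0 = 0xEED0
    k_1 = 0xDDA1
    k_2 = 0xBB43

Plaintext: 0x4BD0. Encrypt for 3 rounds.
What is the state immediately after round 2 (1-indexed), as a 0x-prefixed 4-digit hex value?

0x78BC

s_0 = plaintext = 0x4BD0
s_1 = Round(s_0, k_0) = 0xD078
s_2 = Round(s_1, k_1) = 0x78BC
s_3 = Round(s_2, k_2) = 0xBC0F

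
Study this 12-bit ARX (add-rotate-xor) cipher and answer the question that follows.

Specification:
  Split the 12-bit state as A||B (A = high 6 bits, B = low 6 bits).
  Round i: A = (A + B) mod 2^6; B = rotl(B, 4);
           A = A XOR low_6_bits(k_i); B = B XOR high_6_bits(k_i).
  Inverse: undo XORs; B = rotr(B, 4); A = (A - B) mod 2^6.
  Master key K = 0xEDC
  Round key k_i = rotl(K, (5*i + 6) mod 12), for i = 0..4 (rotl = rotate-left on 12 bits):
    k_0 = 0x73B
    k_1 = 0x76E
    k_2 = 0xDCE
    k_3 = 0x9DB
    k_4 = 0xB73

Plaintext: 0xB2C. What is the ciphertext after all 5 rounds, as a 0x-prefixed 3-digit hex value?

0x7E3

s_0 = plaintext = 0xB2C
s_1 = Round(s_0, k_0) = 0x8D7
s_2 = Round(s_1, k_1) = 0x528
s_3 = Round(s_2, k_2) = 0xCBD
s_4 = Round(s_3, k_3) = 0xD38
s_5 = Round(s_4, k_4) = 0x7E3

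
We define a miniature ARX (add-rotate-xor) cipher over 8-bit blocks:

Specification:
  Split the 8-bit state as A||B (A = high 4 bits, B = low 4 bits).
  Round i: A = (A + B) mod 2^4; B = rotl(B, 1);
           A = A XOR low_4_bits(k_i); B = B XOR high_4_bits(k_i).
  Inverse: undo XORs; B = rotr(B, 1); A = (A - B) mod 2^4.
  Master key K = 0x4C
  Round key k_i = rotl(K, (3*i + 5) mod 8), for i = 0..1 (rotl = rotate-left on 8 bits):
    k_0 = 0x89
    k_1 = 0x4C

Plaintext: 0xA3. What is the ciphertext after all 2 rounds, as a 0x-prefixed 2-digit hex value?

0xE9

s_0 = plaintext = 0xA3
s_1 = Round(s_0, k_0) = 0x4E
s_2 = Round(s_1, k_1) = 0xE9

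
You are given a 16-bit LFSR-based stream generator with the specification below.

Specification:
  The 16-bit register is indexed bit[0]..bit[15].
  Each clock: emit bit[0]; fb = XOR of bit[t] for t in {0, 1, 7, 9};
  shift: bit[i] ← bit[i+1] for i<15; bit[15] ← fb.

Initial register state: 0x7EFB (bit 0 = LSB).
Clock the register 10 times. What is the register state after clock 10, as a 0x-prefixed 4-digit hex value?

0xD11F

reg_0 = 0x7EFB
clock 1: out=1, reg = 0x3F7D
clock 2: out=1, reg = 0x1FBE
clock 3: out=0, reg = 0x8FDF
clock 4: out=1, reg = 0x47EF
clock 5: out=1, reg = 0x23F7
clock 6: out=1, reg = 0x11FB
clock 7: out=1, reg = 0x88FD
clock 8: out=1, reg = 0x447E
clock 9: out=0, reg = 0xA23F
clock 10: out=1, reg = 0xD11F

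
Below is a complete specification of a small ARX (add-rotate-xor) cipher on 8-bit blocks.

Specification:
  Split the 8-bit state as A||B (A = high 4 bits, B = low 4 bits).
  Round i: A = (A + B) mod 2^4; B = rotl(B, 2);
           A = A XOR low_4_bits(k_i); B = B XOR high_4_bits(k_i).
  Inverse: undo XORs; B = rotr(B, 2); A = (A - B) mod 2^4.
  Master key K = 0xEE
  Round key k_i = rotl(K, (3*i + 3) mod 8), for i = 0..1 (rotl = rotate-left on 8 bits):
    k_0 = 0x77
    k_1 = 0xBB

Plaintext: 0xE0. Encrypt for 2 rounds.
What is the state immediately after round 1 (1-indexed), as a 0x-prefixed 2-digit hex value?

0x97

s_0 = plaintext = 0xE0
s_1 = Round(s_0, k_0) = 0x97
s_2 = Round(s_1, k_1) = 0xB6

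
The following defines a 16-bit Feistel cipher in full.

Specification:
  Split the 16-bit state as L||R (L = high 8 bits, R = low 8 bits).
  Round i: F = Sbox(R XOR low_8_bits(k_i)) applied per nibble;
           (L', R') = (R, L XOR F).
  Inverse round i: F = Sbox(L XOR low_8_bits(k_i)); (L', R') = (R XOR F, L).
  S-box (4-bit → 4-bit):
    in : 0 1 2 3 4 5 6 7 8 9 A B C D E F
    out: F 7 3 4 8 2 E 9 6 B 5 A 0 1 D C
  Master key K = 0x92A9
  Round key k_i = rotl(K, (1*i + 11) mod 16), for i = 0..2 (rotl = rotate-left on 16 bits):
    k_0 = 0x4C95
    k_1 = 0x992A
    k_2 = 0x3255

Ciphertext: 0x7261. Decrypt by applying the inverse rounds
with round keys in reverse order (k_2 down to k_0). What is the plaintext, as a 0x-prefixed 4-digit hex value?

s_0 = ciphertext = 0x7261
s_1 = InvRound(s_0, k_2) = 0x5872
s_2 = InvRound(s_1, k_1) = 0xE158
s_3 = InvRound(s_2, k_0) = 0xC0E1

0xC0E1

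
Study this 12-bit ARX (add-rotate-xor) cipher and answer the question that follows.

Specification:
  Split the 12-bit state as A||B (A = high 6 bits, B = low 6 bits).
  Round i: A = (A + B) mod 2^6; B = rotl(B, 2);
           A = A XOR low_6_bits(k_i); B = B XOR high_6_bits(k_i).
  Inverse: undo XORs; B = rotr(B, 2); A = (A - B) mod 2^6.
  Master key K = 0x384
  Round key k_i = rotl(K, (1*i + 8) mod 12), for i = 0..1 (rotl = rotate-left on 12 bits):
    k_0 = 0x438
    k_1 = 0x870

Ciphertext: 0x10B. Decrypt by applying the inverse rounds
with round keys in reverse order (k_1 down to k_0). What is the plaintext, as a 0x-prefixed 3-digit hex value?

0x12E

s_0 = ciphertext = 0x10B
s_1 = InvRound(s_0, k_1) = 0x2AA
s_2 = InvRound(s_1, k_0) = 0x12E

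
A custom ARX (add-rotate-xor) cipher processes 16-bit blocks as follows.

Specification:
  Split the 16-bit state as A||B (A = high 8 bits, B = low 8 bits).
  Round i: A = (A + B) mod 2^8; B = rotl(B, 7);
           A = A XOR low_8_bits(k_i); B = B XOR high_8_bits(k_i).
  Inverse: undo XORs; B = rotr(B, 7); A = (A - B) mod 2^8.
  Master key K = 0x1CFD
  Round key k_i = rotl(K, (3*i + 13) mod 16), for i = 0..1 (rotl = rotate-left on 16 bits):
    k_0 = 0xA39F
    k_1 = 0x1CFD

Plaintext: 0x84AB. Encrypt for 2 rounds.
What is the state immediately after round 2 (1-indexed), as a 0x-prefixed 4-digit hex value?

0xDB27

s_0 = plaintext = 0x84AB
s_1 = Round(s_0, k_0) = 0xB076
s_2 = Round(s_1, k_1) = 0xDB27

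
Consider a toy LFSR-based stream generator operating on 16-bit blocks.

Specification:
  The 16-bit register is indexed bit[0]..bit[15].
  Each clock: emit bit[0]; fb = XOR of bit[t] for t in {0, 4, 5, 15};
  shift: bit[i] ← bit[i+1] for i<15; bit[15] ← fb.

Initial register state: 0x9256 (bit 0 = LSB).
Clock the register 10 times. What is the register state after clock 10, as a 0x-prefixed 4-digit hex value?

0xA824

reg_0 = 0x9256
clock 1: out=0, reg = 0x492B
clock 2: out=1, reg = 0x2495
clock 3: out=1, reg = 0x124A
clock 4: out=0, reg = 0x0925
clock 5: out=1, reg = 0x0492
clock 6: out=0, reg = 0x8249
clock 7: out=1, reg = 0x4124
clock 8: out=0, reg = 0xA092
clock 9: out=0, reg = 0x5049
clock 10: out=1, reg = 0xA824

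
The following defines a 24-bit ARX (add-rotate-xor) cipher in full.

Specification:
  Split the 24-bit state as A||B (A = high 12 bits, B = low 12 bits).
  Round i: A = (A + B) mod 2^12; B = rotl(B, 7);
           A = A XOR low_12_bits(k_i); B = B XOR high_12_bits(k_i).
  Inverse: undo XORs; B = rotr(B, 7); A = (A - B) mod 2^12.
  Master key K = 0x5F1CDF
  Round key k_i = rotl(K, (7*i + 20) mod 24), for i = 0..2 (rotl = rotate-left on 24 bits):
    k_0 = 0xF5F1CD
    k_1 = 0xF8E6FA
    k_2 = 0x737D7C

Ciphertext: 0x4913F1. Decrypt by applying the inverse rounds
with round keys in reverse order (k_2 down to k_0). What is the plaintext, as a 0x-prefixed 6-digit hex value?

0x90E62F

s_0 = ciphertext = 0x4913F1
s_1 = InvRound(s_0, k_2) = 0x1248C9
s_2 = InvRound(s_1, k_1) = 0xEF08EE
s_3 = InvRound(s_2, k_0) = 0x90E62F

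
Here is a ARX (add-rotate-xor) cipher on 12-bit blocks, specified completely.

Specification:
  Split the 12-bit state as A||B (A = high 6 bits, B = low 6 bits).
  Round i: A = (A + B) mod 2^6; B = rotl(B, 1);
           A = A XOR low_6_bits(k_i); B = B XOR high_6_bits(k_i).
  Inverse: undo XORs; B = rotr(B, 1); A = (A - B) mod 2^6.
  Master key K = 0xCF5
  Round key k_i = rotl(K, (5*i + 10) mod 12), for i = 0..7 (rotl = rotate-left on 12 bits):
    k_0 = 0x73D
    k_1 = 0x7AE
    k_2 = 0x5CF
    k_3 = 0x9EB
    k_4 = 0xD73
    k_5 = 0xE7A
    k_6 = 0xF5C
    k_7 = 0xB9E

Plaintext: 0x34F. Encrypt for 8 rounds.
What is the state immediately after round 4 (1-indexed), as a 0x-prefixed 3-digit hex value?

0x820

s_0 = plaintext = 0x34F
s_1 = Round(s_0, k_0) = 0x842
s_2 = Round(s_1, k_1) = 0x35A
s_3 = Round(s_2, k_2) = 0xA23
s_4 = Round(s_3, k_3) = 0x820
s_5 = Round(s_4, k_4) = 0xCF4
s_6 = Round(s_5, k_5) = 0x750
s_7 = Round(s_6, k_6) = 0xC5D
s_8 = Round(s_7, k_7) = 0x414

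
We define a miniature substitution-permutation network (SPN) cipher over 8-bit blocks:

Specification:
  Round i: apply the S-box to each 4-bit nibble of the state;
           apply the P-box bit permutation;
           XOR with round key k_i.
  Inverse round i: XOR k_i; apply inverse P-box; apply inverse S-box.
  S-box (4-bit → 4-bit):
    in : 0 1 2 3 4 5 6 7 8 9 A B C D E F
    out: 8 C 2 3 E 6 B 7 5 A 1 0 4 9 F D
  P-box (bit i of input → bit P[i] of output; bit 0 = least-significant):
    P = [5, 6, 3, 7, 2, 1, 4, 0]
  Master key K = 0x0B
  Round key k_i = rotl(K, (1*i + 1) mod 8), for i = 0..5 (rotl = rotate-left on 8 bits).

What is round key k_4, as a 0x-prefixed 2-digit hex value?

K = 0x0B
k_0 = rotl(K, (1*0+1) mod 8) = rotl(K, 1) = 0x16
k_1 = rotl(K, (1*1+1) mod 8) = rotl(K, 2) = 0x2C
k_2 = rotl(K, (1*2+1) mod 8) = rotl(K, 3) = 0x58
k_3 = rotl(K, (1*3+1) mod 8) = rotl(K, 4) = 0xB0
k_4 = rotl(K, (1*4+1) mod 8) = rotl(K, 5) = 0x61

0x61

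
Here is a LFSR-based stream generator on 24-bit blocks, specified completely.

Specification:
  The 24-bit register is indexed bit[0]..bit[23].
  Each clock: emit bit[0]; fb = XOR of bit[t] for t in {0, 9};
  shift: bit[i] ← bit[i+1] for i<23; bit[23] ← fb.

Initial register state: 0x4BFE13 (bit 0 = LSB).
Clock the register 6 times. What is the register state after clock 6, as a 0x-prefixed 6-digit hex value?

reg_0 = 0x4BFE13
clock 1: out=1, reg = 0x25FF09
clock 2: out=1, reg = 0x12FF84
clock 3: out=0, reg = 0x897FC2
clock 4: out=0, reg = 0xC4BFE1
clock 5: out=1, reg = 0x625FF0
clock 6: out=0, reg = 0xB12FF8

0xB12FF8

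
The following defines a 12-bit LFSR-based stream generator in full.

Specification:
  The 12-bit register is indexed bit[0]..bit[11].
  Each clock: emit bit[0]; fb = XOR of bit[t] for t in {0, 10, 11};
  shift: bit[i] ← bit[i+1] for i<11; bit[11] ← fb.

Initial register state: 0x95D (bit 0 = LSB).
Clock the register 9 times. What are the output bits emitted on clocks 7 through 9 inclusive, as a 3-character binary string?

101

reg_0 = 0x95D
clock 1: out=1, reg = 0x4AE
clock 2: out=0, reg = 0xA57
clock 3: out=1, reg = 0x52B
clock 4: out=1, reg = 0x295
clock 5: out=1, reg = 0x94A
clock 6: out=0, reg = 0xCA5
clock 7: out=1, reg = 0xE52
clock 8: out=0, reg = 0x729
clock 9: out=1, reg = 0x394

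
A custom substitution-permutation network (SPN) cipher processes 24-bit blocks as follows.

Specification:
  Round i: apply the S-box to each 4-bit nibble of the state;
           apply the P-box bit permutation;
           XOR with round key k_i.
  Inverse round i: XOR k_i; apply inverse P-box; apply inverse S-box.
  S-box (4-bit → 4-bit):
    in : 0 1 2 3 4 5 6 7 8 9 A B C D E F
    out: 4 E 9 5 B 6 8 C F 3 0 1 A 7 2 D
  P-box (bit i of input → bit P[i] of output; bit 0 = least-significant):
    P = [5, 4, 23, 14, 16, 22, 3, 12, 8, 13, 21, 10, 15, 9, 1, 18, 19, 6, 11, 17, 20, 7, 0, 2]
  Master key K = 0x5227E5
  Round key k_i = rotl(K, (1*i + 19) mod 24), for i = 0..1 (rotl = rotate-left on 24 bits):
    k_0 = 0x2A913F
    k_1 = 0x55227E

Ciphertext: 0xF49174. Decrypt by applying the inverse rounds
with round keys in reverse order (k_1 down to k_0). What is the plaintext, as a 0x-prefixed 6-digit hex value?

0x150607

s_0 = ciphertext = 0xF49174
s_1 = InvRound(s_0, k_1) = 0xAADDF0
s_2 = InvRound(s_1, k_0) = 0x150607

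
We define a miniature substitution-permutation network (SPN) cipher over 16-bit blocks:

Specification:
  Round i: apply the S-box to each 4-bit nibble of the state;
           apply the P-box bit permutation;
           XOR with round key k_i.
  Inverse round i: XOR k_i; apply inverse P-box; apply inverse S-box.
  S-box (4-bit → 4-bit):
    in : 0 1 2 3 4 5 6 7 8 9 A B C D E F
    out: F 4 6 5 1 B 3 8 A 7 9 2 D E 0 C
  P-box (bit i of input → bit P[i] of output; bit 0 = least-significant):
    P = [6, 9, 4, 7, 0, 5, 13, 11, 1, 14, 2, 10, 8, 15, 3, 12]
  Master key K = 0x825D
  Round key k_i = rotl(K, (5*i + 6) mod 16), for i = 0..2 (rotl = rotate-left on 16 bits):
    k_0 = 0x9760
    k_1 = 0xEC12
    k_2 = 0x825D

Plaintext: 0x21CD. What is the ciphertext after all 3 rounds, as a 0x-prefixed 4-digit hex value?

s_0 = plaintext = 0x21CD
s_1 = Round(s_0, k_0) = 0x3DFD
s_2 = Round(s_1, k_1) = 0x838E
s_3 = Round(s_2, k_2) = 0x1A7B

0x1A7B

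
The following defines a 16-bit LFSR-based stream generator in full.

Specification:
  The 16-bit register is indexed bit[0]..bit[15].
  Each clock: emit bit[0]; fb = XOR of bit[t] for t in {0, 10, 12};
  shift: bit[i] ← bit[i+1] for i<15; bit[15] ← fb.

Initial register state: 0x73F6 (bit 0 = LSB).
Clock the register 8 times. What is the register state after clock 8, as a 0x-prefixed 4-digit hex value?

reg_0 = 0x73F6
clock 1: out=0, reg = 0xB9FB
clock 2: out=1, reg = 0x5CFD
clock 3: out=1, reg = 0xAE7E
clock 4: out=0, reg = 0xD73F
clock 5: out=1, reg = 0xEB9F
clock 6: out=1, reg = 0xF5CF
clock 7: out=1, reg = 0xFAE7
clock 8: out=1, reg = 0x7D73

0x7D73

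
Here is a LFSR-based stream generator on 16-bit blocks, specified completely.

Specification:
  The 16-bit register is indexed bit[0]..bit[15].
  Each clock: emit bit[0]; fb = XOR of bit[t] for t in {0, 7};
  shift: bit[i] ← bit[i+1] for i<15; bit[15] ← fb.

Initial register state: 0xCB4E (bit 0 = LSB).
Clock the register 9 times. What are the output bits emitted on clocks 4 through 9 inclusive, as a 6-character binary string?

reg_0 = 0xCB4E
clock 1: out=0, reg = 0x65A7
clock 2: out=1, reg = 0x32D3
clock 3: out=1, reg = 0x1969
clock 4: out=1, reg = 0x8CB4
clock 5: out=0, reg = 0xC65A
clock 6: out=0, reg = 0x632D
clock 7: out=1, reg = 0xB196
clock 8: out=0, reg = 0xD8CB
clock 9: out=1, reg = 0x6C65

100101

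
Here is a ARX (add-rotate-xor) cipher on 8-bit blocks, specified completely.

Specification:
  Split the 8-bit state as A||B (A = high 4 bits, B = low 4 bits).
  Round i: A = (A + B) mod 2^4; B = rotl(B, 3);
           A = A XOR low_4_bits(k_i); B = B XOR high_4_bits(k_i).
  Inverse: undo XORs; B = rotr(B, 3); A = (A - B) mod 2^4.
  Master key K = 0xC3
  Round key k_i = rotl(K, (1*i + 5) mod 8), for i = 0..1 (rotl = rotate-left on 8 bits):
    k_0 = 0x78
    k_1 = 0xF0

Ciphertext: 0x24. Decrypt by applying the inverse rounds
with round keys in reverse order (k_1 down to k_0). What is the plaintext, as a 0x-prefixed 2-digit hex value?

s_0 = ciphertext = 0x24
s_1 = InvRound(s_0, k_1) = 0xB7
s_2 = InvRound(s_1, k_0) = 0x30

0x30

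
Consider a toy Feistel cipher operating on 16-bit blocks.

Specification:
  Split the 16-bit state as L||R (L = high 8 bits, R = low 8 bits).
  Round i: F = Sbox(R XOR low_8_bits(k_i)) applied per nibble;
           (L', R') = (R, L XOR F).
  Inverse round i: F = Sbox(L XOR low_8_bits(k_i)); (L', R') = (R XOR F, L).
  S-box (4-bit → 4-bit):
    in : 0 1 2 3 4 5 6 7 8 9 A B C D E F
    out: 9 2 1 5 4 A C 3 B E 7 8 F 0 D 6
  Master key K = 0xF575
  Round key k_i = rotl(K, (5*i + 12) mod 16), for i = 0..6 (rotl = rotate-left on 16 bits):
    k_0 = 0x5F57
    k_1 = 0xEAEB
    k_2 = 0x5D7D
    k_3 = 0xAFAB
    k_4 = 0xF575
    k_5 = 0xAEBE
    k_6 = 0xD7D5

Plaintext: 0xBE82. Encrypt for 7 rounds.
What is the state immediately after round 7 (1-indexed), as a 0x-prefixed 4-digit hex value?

s_0 = plaintext = 0xBE82
s_1 = Round(s_0, k_0) = 0x82B4
s_2 = Round(s_1, k_1) = 0xB424
s_3 = Round(s_2, k_2) = 0x241A
s_4 = Round(s_3, k_3) = 0x1AA6
s_5 = Round(s_4, k_4) = 0xA61F
s_6 = Round(s_5, k_5) = 0x1FD4
s_7 = Round(s_6, k_6) = 0xD48D

0xD48D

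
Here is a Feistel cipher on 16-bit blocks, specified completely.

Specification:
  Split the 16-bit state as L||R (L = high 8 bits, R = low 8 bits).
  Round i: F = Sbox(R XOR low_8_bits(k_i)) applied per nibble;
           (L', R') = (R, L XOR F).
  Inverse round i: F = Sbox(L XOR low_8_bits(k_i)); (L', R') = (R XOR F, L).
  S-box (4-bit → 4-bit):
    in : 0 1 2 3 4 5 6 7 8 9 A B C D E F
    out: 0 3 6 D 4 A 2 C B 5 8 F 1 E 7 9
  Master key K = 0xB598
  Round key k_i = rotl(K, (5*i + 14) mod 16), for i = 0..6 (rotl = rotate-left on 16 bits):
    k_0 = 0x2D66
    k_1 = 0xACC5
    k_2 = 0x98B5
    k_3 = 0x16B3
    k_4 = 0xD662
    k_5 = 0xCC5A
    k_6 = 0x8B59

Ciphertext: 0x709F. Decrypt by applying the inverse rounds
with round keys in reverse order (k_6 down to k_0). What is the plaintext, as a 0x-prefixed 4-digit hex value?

s_0 = ciphertext = 0x709F
s_1 = InvRound(s_0, k_6) = 0xFA70
s_2 = InvRound(s_1, k_5) = 0xF0FA
s_3 = InvRound(s_2, k_4) = 0xACF0
s_4 = InvRound(s_3, k_3) = 0xC9AC
s_5 = InvRound(s_4, k_2) = 0x6DC9
s_6 = InvRound(s_5, k_1) = 0x426D
s_7 = InvRound(s_6, k_0) = 0x0942

0x0942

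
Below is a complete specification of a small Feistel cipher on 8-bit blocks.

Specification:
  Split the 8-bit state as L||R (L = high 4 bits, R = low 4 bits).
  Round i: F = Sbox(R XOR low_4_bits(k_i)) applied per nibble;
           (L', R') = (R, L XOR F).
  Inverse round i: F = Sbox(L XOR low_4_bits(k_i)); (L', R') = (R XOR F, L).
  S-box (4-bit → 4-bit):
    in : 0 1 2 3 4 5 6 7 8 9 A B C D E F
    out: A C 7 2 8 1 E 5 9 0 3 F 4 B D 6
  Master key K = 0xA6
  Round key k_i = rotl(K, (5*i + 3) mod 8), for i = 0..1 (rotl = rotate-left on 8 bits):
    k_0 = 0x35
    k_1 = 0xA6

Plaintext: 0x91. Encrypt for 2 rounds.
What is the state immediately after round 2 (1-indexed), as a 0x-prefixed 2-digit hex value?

s_0 = plaintext = 0x91
s_1 = Round(s_0, k_0) = 0x11
s_2 = Round(s_1, k_1) = 0x14

0x14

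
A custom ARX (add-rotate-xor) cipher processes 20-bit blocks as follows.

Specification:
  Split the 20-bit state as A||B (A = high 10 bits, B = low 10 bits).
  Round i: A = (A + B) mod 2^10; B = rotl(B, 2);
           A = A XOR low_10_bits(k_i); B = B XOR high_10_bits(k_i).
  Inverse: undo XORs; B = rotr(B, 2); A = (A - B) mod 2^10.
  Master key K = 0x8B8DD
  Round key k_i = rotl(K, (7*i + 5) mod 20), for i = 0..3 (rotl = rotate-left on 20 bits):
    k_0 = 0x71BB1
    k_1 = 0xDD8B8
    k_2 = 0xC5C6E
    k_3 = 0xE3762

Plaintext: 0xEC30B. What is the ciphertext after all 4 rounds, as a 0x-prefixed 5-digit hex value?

s_0 = plaintext = 0xEC30B
s_1 = Round(s_0, k_0) = 0x429E9
s_2 = Round(s_1, k_1) = 0x92CD3
s_3 = Round(s_2, k_2) = 0xDC05B
s_4 = Round(s_3, k_3) = 0x2A6E1

0x2A6E1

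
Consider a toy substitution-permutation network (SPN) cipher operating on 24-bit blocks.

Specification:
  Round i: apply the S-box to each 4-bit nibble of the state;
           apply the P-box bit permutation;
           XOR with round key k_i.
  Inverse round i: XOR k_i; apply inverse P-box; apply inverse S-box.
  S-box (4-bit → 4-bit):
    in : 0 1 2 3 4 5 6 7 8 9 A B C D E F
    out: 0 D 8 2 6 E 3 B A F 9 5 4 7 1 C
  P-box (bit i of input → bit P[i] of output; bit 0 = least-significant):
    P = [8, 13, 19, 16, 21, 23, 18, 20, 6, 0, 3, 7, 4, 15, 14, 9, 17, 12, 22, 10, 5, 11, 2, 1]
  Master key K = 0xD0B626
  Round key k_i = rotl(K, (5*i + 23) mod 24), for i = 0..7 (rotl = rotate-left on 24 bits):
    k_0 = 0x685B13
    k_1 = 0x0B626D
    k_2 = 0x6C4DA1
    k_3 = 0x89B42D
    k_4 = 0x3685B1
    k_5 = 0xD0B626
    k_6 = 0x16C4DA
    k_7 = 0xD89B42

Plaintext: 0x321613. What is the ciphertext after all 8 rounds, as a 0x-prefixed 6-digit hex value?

s_0 = plaintext = 0x321613
s_1 = Round(s_0, k_0) = 0x5C3542
s_2 = Round(s_1, k_1) = 0xCEEAE2
s_3 = Round(s_2, k_2) = 0x4F4D75
s_4 = Round(s_3, k_3) = 0x705860
s_5 = Round(s_4, k_4) = 0x964F12
s_6 = Round(s_5, k_5) = 0xE76E88
s_7 = Round(s_6, k_6) = 0x8570AA
s_8 = Round(s_7, k_7) = 0xA90450

0xA90450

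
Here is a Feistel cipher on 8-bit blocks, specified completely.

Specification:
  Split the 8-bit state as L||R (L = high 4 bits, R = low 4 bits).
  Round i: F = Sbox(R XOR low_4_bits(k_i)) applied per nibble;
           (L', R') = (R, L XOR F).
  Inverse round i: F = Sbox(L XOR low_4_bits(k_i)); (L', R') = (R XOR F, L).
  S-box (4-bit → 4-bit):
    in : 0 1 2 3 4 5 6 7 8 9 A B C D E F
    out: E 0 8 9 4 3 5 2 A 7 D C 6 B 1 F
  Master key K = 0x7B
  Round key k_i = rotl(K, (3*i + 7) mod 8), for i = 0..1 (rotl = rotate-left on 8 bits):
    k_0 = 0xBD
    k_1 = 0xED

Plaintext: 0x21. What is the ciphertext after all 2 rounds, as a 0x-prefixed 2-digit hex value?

0x46

s_0 = plaintext = 0x21
s_1 = Round(s_0, k_0) = 0x14
s_2 = Round(s_1, k_1) = 0x46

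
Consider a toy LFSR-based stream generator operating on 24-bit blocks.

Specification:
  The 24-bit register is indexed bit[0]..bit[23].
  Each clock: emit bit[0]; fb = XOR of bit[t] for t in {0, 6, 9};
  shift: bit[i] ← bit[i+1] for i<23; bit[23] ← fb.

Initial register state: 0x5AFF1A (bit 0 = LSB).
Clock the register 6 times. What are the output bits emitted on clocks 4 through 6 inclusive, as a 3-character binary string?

reg_0 = 0x5AFF1A
clock 1: out=0, reg = 0xAD7F8D
clock 2: out=1, reg = 0x56BFC6
clock 3: out=0, reg = 0x2B5FE3
clock 4: out=1, reg = 0x95AFF1
clock 5: out=1, reg = 0xCAD7F8
clock 6: out=0, reg = 0x656BFC

110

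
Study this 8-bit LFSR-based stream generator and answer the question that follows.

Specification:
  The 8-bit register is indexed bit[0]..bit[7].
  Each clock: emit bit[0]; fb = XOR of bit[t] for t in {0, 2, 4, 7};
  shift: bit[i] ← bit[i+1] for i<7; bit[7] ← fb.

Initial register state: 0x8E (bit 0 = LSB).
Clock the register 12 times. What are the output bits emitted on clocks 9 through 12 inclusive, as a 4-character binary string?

0011

reg_0 = 0x8E
clock 1: out=0, reg = 0x47
clock 2: out=1, reg = 0x23
clock 3: out=1, reg = 0x91
clock 4: out=1, reg = 0xC8
clock 5: out=0, reg = 0xE4
clock 6: out=0, reg = 0x72
clock 7: out=0, reg = 0xB9
clock 8: out=1, reg = 0xDC
clock 9: out=0, reg = 0xEE
clock 10: out=0, reg = 0x77
clock 11: out=1, reg = 0xBB
clock 12: out=1, reg = 0xDD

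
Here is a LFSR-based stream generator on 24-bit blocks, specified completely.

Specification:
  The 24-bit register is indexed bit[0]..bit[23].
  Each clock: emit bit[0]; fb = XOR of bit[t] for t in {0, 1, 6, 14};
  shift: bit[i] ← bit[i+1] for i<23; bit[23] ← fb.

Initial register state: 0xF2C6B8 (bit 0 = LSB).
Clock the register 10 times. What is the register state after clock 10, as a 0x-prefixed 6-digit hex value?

reg_0 = 0xF2C6B8
clock 1: out=0, reg = 0xF9635C
clock 2: out=0, reg = 0x7CB1AE
clock 3: out=0, reg = 0xBE58D7
clock 4: out=1, reg = 0x5F2C6B
clock 5: out=1, reg = 0xAF9635
clock 6: out=1, reg = 0xD7CB1A
clock 7: out=0, reg = 0x6BE58D
clock 8: out=1, reg = 0x35F2C6
clock 9: out=0, reg = 0x9AF963
clock 10: out=1, reg = 0x4D7CB1

0x4D7CB1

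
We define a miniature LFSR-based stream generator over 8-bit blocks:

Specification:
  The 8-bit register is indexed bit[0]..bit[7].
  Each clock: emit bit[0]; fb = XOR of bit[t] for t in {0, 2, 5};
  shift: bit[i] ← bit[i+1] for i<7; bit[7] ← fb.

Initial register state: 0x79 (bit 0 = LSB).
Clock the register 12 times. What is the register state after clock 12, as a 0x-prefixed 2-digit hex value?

0xF4

reg_0 = 0x79
clock 1: out=1, reg = 0x3C
clock 2: out=0, reg = 0x1E
clock 3: out=0, reg = 0x8F
clock 4: out=1, reg = 0x47
clock 5: out=1, reg = 0x23
clock 6: out=1, reg = 0x11
clock 7: out=1, reg = 0x88
clock 8: out=0, reg = 0x44
clock 9: out=0, reg = 0xA2
clock 10: out=0, reg = 0xD1
clock 11: out=1, reg = 0xE8
clock 12: out=0, reg = 0xF4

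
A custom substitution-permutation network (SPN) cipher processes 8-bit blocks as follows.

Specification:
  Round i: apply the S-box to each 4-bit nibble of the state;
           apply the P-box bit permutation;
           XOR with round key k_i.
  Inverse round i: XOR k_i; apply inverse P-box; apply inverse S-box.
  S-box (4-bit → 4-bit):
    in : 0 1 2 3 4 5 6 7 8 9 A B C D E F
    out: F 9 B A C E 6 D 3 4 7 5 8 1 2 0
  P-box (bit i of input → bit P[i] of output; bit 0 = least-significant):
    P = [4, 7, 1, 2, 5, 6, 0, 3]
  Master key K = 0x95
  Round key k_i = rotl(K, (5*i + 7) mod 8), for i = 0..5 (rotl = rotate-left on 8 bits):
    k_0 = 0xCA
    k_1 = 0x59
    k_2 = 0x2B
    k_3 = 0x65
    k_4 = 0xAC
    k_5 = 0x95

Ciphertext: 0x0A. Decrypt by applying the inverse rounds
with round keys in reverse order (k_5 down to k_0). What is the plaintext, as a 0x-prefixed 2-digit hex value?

s_0 = ciphertext = 0x0A
s_1 = InvRound(s_0, k_5) = 0x40
s_2 = InvRound(s_1, k_4) = 0x23
s_3 = InvRound(s_2, k_3) = 0xE4
s_4 = InvRound(s_3, k_2) = 0x55
s_5 = InvRound(s_4, k_1) = 0xCC
s_6 = InvRound(s_5, k_0) = 0xF4

0xF4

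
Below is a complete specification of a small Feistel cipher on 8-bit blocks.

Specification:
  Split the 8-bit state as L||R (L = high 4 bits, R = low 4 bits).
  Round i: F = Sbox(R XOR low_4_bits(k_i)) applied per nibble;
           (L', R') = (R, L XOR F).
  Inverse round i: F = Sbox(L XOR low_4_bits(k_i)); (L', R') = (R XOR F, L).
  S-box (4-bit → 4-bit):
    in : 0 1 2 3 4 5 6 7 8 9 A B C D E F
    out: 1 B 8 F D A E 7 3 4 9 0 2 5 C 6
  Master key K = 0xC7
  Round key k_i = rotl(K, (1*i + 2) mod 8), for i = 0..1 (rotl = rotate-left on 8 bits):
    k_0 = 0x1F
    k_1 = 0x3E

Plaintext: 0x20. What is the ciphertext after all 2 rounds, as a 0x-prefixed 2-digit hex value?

0x49

s_0 = plaintext = 0x20
s_1 = Round(s_0, k_0) = 0x04
s_2 = Round(s_1, k_1) = 0x49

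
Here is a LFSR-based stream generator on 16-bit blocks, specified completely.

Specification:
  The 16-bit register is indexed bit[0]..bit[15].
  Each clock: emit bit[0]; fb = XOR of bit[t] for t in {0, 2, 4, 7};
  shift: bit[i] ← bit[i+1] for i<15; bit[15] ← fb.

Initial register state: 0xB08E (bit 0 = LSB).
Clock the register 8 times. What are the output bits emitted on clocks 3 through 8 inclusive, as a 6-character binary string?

110001

reg_0 = 0xB08E
clock 1: out=0, reg = 0x5847
clock 2: out=1, reg = 0x2C23
clock 3: out=1, reg = 0x9611
clock 4: out=1, reg = 0x4B08
clock 5: out=0, reg = 0x2584
clock 6: out=0, reg = 0x12C2
clock 7: out=0, reg = 0x8961
clock 8: out=1, reg = 0xC4B0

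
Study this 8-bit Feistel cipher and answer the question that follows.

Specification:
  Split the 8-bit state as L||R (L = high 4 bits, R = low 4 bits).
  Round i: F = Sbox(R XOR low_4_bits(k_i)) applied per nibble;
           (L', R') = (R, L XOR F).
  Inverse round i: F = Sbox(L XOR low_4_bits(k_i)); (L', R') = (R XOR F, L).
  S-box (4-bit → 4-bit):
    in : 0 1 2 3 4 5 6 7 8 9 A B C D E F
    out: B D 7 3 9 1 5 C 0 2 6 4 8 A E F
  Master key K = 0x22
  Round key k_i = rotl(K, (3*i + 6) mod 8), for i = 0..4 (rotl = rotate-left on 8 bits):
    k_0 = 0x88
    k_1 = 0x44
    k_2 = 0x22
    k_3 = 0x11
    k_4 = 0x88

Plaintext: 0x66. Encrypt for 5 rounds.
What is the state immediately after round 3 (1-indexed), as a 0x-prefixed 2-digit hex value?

s_0 = plaintext = 0x66
s_1 = Round(s_0, k_0) = 0x68
s_2 = Round(s_1, k_1) = 0x8E
s_3 = Round(s_2, k_2) = 0xE0
s_4 = Round(s_3, k_3) = 0x03
s_5 = Round(s_4, k_4) = 0x34

0xE0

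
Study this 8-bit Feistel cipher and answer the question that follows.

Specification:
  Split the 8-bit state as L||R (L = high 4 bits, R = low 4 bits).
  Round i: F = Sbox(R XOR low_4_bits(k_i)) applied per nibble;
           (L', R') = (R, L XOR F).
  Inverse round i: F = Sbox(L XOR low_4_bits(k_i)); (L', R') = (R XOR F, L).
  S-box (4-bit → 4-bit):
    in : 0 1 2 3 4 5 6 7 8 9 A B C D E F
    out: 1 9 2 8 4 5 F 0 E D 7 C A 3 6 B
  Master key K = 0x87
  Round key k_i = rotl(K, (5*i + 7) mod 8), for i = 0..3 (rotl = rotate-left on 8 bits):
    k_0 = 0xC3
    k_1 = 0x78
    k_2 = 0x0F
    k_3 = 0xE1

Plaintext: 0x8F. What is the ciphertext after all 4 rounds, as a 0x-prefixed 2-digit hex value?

0x20

s_0 = plaintext = 0x8F
s_1 = Round(s_0, k_0) = 0xF2
s_2 = Round(s_1, k_1) = 0x28
s_3 = Round(s_2, k_2) = 0x82
s_4 = Round(s_3, k_3) = 0x20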